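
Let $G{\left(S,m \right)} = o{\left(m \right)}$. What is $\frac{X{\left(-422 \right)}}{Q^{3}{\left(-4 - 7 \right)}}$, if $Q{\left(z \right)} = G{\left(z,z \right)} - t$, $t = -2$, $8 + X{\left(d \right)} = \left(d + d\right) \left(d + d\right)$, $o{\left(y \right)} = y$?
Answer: $- \frac{712328}{729} \approx -977.13$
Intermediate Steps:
$G{\left(S,m \right)} = m$
$X{\left(d \right)} = -8 + 4 d^{2}$ ($X{\left(d \right)} = -8 + \left(d + d\right) \left(d + d\right) = -8 + 2 d 2 d = -8 + 4 d^{2}$)
$Q{\left(z \right)} = 2 + z$ ($Q{\left(z \right)} = z - -2 = z + 2 = 2 + z$)
$\frac{X{\left(-422 \right)}}{Q^{3}{\left(-4 - 7 \right)}} = \frac{-8 + 4 \left(-422\right)^{2}}{\left(2 - 11\right)^{3}} = \frac{-8 + 4 \cdot 178084}{\left(2 - 11\right)^{3}} = \frac{-8 + 712336}{\left(2 - 11\right)^{3}} = \frac{712328}{\left(-9\right)^{3}} = \frac{712328}{-729} = 712328 \left(- \frac{1}{729}\right) = - \frac{712328}{729}$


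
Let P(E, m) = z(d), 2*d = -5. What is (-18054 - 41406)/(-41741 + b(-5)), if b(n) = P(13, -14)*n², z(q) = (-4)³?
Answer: 19820/14447 ≈ 1.3719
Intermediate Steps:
d = -5/2 (d = (½)*(-5) = -5/2 ≈ -2.5000)
z(q) = -64
P(E, m) = -64
b(n) = -64*n²
(-18054 - 41406)/(-41741 + b(-5)) = (-18054 - 41406)/(-41741 - 64*(-5)²) = -59460/(-41741 - 64*25) = -59460/(-41741 - 1600) = -59460/(-43341) = -59460*(-1/43341) = 19820/14447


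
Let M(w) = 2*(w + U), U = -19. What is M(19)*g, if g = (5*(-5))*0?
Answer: 0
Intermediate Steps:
M(w) = -38 + 2*w (M(w) = 2*(w - 19) = 2*(-19 + w) = -38 + 2*w)
g = 0 (g = -25*0 = 0)
M(19)*g = (-38 + 2*19)*0 = (-38 + 38)*0 = 0*0 = 0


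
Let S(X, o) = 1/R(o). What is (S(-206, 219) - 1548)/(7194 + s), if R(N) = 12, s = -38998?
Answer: 18575/381648 ≈ 0.048671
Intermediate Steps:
S(X, o) = 1/12
(S(-206, 219) - 1548)/(7194 + s) = (1/12 - 1548)/(7194 - 38998) = -18575/12/(-31804) = -18575/12*(-1/31804) = 18575/381648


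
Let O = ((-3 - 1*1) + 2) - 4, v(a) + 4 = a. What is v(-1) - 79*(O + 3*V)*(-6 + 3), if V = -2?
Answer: -2849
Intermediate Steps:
v(a) = -4 + a
O = -6 (O = ((-3 - 1) + 2) - 4 = (-4 + 2) - 4 = -2 - 4 = -6)
v(-1) - 79*(O + 3*V)*(-6 + 3) = (-4 - 1) - 79*(-6 + 3*(-2))*(-6 + 3) = -5 - 79*(-6 - 6)*(-3) = -5 - (-948)*(-3) = -5 - 79*36 = -5 - 2844 = -2849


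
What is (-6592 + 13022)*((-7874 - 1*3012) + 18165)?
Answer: 46803970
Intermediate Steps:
(-6592 + 13022)*((-7874 - 1*3012) + 18165) = 6430*((-7874 - 3012) + 18165) = 6430*(-10886 + 18165) = 6430*7279 = 46803970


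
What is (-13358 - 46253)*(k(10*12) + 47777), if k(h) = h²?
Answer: -3706433147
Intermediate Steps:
(-13358 - 46253)*(k(10*12) + 47777) = (-13358 - 46253)*((10*12)² + 47777) = -59611*(120² + 47777) = -59611*(14400 + 47777) = -59611*62177 = -3706433147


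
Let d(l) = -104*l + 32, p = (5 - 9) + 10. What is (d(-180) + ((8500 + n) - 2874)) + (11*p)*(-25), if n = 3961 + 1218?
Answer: 27907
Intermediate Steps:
p = 6 (p = -4 + 10 = 6)
d(l) = 32 - 104*l
n = 5179
(d(-180) + ((8500 + n) - 2874)) + (11*p)*(-25) = ((32 - 104*(-180)) + ((8500 + 5179) - 2874)) + (11*6)*(-25) = ((32 + 18720) + (13679 - 2874)) + 66*(-25) = (18752 + 10805) - 1650 = 29557 - 1650 = 27907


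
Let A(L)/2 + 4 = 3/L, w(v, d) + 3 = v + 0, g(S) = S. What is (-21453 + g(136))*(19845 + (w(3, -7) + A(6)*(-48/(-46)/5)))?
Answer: -48645543219/115 ≈ -4.2300e+8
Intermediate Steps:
w(v, d) = -3 + v (w(v, d) = -3 + (v + 0) = -3 + v)
A(L) = -8 + 6/L (A(L) = -8 + 2*(3/L) = -8 + 6/L)
(-21453 + g(136))*(19845 + (w(3, -7) + A(6)*(-48/(-46)/5))) = (-21453 + 136)*(19845 + ((-3 + 3) + (-8 + 6/6)*(-48/(-46)/5))) = -21317*(19845 + (0 + (-8 + 6*(1/6))*(-48*(-1/46)*(1/5)))) = -21317*(19845 + (0 + (-8 + 1)*((24/23)*(1/5)))) = -21317*(19845 + (0 - 7*24/115)) = -21317*(19845 + (0 - 168/115)) = -21317*(19845 - 168/115) = -21317*2282007/115 = -48645543219/115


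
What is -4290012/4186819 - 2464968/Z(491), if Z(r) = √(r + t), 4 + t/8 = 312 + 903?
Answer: -4290012/4186819 - 821656*√1131/1131 ≈ -24433.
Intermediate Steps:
t = 9688 (t = -32 + 8*(312 + 903) = -32 + 8*1215 = -32 + 9720 = 9688)
Z(r) = √(9688 + r) (Z(r) = √(r + 9688) = √(9688 + r))
-4290012/4186819 - 2464968/Z(491) = -4290012/4186819 - 2464968/√(9688 + 491) = -4290012*1/4186819 - 2464968*√1131/3393 = -4290012/4186819 - 2464968*√1131/3393 = -4290012/4186819 - 821656*√1131/1131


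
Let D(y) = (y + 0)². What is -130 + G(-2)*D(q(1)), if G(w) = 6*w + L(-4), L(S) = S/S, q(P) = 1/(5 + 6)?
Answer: -1431/11 ≈ -130.09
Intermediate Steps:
q(P) = 1/11
L(S) = 1
G(w) = 1 + 6*w (G(w) = 6*w + 1 = 1 + 6*w)
D(y) = y²
-130 + G(-2)*D(q(1)) = -130 + (1 + 6*(-2))*(1/11)² = -130 + (1 - 12)*(1/121) = -130 - 11*1/121 = -130 - 1/11 = -1431/11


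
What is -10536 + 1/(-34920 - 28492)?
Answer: -668108833/63412 ≈ -10536.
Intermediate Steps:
-10536 + 1/(-34920 - 28492) = -10536 + 1/(-63412) = -10536 - 1/63412 = -668108833/63412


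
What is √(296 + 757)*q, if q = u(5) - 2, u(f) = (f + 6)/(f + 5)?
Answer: -81*√13/10 ≈ -29.205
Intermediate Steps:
u(f) = (6 + f)/(5 + f)
q = -9/10 (q = (6 + 5)/(5 + 5) - 2 = 11/10 - 2 = -9/10 ≈ -0.90000)
√(296 + 757)*q = √(296 + 757)*(-9/10) = √1053*(-9/10) = (9*√13)*(-9/10) = -81*√13/10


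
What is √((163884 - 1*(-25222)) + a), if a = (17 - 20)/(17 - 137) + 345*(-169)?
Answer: √52320410/20 ≈ 361.66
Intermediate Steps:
a = -2332199/40 (a = -3/(-120) - 58305 = -3*(-1/120) - 58305 = 1/40 - 58305 = -2332199/40 ≈ -58305.)
√((163884 - 1*(-25222)) + a) = √((163884 - 1*(-25222)) - 2332199/40) = √((163884 + 25222) - 2332199/40) = √(189106 - 2332199/40) = √(5232041/40) = √52320410/20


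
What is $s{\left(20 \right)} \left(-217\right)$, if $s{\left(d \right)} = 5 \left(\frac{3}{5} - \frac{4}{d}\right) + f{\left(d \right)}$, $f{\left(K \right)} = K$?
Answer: $-4774$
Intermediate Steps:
$s{\left(d \right)} = 3 + d - \frac{20}{d}$ ($s{\left(d \right)} = 5 \left(\frac{3}{5} - \frac{4}{d}\right) + d = \left(3 - \frac{20}{d}\right) + d = 3 + d - \frac{20}{d}$)
$s{\left(20 \right)} \left(-217\right) = \left(3 + 20 - \frac{20}{20}\right) \left(-217\right) = \left(3 + 20 - 1\right) \left(-217\right) = 22 \left(-217\right) = -4774$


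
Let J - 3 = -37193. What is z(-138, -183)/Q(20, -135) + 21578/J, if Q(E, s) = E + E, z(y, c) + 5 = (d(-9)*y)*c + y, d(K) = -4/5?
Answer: -378769149/743800 ≈ -509.24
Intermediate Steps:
d(K) = -4/5 (d(K) = -4*1/5 = -4/5)
J = -37190 (J = 3 - 37193 = -37190)
z(y, c) = -5 + y - 4*c*y/5 (z(y, c) = -5 + ((-4*y/5)*c + y) = -5 + (-4*c*y/5 + y) = -5 + (y - 4*c*y/5) = -5 + y - 4*c*y/5)
Q(E, s) = 2*E
z(-138, -183)/Q(20, -135) + 21578/J = (-5 - 138 - 4/5*(-183)*(-138))/((2*20)) + 21578/(-37190) = (-5 - 138 - 101016/5)/40 + 21578*(-1/37190) = -101731/5*1/40 - 10789/18595 = -101731/200 - 10789/18595 = -378769149/743800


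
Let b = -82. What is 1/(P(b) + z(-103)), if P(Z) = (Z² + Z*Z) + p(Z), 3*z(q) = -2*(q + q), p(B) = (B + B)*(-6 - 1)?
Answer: 3/44200 ≈ 6.7873e-5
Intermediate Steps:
p(B) = -14*B (p(B) = (2*B)*(-7) = -14*B)
z(q) = -4*q/3 (z(q) = (-2*(q + q))/3 = (-4*q)/3 = -4*q/3)
P(Z) = -14*Z + 2*Z² (P(Z) = (Z² + Z*Z) - 14*Z = (Z² + Z²) - 14*Z = 2*Z² - 14*Z = -14*Z + 2*Z²)
1/(P(b) + z(-103)) = 1/(2*(-82)*(-7 - 82) - 4/3*(-103)) = 1/(2*(-82)*(-89) + 412/3) = 1/(14596 + 412/3) = 1/(44200/3) = 3/44200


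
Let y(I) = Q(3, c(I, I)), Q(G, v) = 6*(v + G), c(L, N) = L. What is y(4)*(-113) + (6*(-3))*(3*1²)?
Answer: -4800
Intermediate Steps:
Q(G, v) = 6*G + 6*v (Q(G, v) = 6*(G + v) = 6*G + 6*v)
y(I) = 18 + 6*I (y(I) = 6*3 + 6*I = 18 + 6*I)
y(4)*(-113) + (6*(-3))*(3*1²) = (18 + 6*4)*(-113) + (6*(-3))*(3*1²) = (18 + 24)*(-113) - 54 = 42*(-113) - 18*3 = -4746 - 54 = -4800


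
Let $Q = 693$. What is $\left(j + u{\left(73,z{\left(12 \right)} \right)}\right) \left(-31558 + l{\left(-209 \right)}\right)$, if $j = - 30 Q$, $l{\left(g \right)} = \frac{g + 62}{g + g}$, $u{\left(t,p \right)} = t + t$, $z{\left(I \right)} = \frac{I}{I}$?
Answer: $\frac{136158503234}{209} \approx 6.5148 \cdot 10^{8}$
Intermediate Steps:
$z{\left(I \right)} = 1$
$u{\left(t,p \right)} = 2 t$
$l{\left(g \right)} = \frac{62 + g}{2 g}$
$j = -20790$ ($j = \left(-30\right) 693 = -20790$)
$\left(j + u{\left(73,z{\left(12 \right)} \right)}\right) \left(-31558 + l{\left(-209 \right)}\right) = \left(-20790 + 2 \cdot 73\right) \left(-31558 + \frac{62 - 209}{2 \left(-209\right)}\right) = \left(-20790 + 146\right) \left(-31558 + \frac{1}{2} \left(- \frac{1}{209}\right) \left(-147\right)\right) = - 20644 \left(-31558 + \frac{147}{418}\right) = \left(-20644\right) \left(- \frac{13191097}{418}\right) = \frac{136158503234}{209}$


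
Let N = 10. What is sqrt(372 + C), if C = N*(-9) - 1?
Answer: sqrt(281) ≈ 16.763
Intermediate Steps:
C = -91 (C = 10*(-9) - 1 = -90 - 1 = -91)
sqrt(372 + C) = sqrt(372 - 91) = sqrt(281)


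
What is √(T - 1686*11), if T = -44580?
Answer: 3*I*√7014 ≈ 251.25*I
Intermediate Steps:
√(T - 1686*11) = √(-44580 - 1686*11) = √(-44580 - 18546) = √(-63126) = 3*I*√7014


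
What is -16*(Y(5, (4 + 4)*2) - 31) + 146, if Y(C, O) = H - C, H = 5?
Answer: 642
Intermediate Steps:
Y(C, O) = 5 - C
-16*(Y(5, (4 + 4)*2) - 31) + 146 = -16*((5 - 1*5) - 31) + 146 = -16*((5 - 5) - 31) + 146 = -16*(0 - 31) + 146 = -16*(-31) + 146 = 496 + 146 = 642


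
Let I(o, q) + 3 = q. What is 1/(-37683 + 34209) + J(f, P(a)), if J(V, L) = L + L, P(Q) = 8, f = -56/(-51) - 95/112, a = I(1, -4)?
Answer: 55583/3474 ≈ 16.000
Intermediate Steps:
I(o, q) = -3 + q
a = -7 (a = -3 - 4 = -7)
f = 1427/5712 (f = -56*(-1/51) - 95*1/112 = 56/51 - 95/112 = 1427/5712 ≈ 0.24983)
J(V, L) = 2*L
1/(-37683 + 34209) + J(f, P(a)) = 1/(-37683 + 34209) + 2*8 = 1/(-3474) + 16 = -1/3474 + 16 = 55583/3474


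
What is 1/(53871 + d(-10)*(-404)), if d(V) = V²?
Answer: 1/13471 ≈ 7.4234e-5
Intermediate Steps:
1/(53871 + d(-10)*(-404)) = 1/(53871 + (-10)²*(-404)) = 1/(53871 + 100*(-404)) = 1/(53871 - 40400) = 1/13471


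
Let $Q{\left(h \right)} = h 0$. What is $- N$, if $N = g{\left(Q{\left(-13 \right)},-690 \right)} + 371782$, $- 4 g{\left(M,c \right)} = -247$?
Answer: $- \frac{1487375}{4} \approx -3.7184 \cdot 10^{5}$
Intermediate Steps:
$Q{\left(h \right)} = 0$
$g{\left(M,c \right)} = \frac{247}{4}$ ($g{\left(M,c \right)} = \left(- \frac{1}{4}\right) \left(-247\right) = \frac{247}{4}$)
$N = \frac{1487375}{4}$ ($N = \frac{247}{4} + 371782 = \frac{1487375}{4} \approx 3.7184 \cdot 10^{5}$)
$- N = \left(-1\right) \frac{1487375}{4} = - \frac{1487375}{4}$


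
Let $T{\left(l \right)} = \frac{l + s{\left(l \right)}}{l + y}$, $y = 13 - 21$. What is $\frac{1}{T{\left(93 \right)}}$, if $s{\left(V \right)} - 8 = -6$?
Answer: $\frac{17}{19} \approx 0.89474$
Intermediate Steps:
$s{\left(V \right)} = 2$ ($s{\left(V \right)} = 8 - 6 = 2$)
$y = -8$ ($y = 13 - 21 = -8$)
$T{\left(l \right)} = \frac{2 + l}{-8 + l}$ ($T{\left(l \right)} = \frac{l + 2}{l - 8} = \frac{2 + l}{-8 + l}$)
$\frac{1}{T{\left(93 \right)}} = \frac{1}{\frac{1}{-8 + 93} \left(2 + 93\right)} = \frac{1}{\frac{1}{85} \cdot 95} = \frac{1}{\frac{19}{17}} = \frac{17}{19}$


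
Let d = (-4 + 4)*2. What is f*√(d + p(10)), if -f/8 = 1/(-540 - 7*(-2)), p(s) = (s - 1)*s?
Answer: 12*√10/263 ≈ 0.14429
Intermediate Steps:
p(s) = s*(-1 + s) (p(s) = (-1 + s)*s = s*(-1 + s))
d = 0 (d = 0*2 = 0)
f = 4/263 (f = -8/(-540 - 7*(-2)) = -8/(-540 - 1*(-14)) = -8/(-540 + 14) = -8/(-526) = -8*(-1/526) = 4/263 ≈ 0.015209)
f*√(d + p(10)) = 4*√(0 + 10*(-1 + 10))/263 = 4*√(0 + 10*9)/263 = 4*√(0 + 90)/263 = 4*√90/263 = 4*(3*√10)/263 = 12*√10/263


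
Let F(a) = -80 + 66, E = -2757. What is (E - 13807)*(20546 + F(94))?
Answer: -340092048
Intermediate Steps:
F(a) = -14
(E - 13807)*(20546 + F(94)) = (-2757 - 13807)*(20546 - 14) = -16564*20532 = -340092048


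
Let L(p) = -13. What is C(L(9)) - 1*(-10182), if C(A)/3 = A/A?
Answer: 10185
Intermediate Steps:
C(A) = 3 (C(A) = 3*(A/A) = 3*1 = 3)
C(L(9)) - 1*(-10182) = 3 - 1*(-10182) = 3 + 10182 = 10185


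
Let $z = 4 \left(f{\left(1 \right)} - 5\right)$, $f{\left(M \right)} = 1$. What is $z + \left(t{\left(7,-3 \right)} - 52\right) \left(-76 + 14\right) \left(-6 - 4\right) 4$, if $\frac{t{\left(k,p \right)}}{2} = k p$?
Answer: $-233136$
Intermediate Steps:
$t{\left(k,p \right)} = 2 k p$
$z = -16$ ($z = 4 \left(1 - 5\right) = 4 \left(-4\right) = -16$)
$z + \left(t{\left(7,-3 \right)} - 52\right) \left(-76 + 14\right) \left(-6 - 4\right) 4 = -16 + \left(2 \cdot 7 \left(-3\right) - 52\right) \left(-76 + 14\right) \left(-6 - 4\right) 4 = -16 + \left(-42 - 52\right) \left(-62\right) \left(\left(-10\right) 4\right) = -16 + \left(-94\right) \left(-62\right) \left(-40\right) = -16 + 5828 \left(-40\right) = -16 - 233120 = -233136$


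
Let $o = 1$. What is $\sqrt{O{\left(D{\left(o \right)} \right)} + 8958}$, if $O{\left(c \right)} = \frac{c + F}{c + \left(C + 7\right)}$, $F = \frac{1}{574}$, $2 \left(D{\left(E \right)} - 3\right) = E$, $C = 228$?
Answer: $\frac{2 \sqrt{4663476801543}}{45633} \approx 94.647$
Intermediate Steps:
$D{\left(E \right)} = 3 + \frac{E}{2}$
$F = \frac{1}{574} \approx 0.0017422$
$O{\left(c \right)} = \frac{\frac{1}{574} + c}{235 + c}$ ($O{\left(c \right)} = \frac{c + \frac{1}{574}}{c + \left(228 + 7\right)} = \frac{\frac{1}{574} + c}{c + 235} = \frac{\frac{1}{574} + c}{235 + c}$)
$\sqrt{O{\left(D{\left(o \right)} \right)} + 8958} = \sqrt{\frac{\frac{1}{574} + \left(3 + \frac{1}{2} \cdot 1\right)}{235 + \left(3 + \frac{1}{2} \cdot 1\right)} + 8958} = \sqrt{\frac{\frac{1}{574} + \left(3 + \frac{1}{2}\right)}{235 + \left(3 + \frac{1}{2}\right)} + 8958} = \sqrt{\frac{\frac{1}{574} + \frac{7}{2}}{235 + \frac{7}{2}} + 8958} = \sqrt{\frac{1}{\frac{477}{2}} \cdot \frac{1005}{287} + 8958} = \sqrt{\frac{2}{477} \cdot \frac{1005}{287} + 8958} = \sqrt{\frac{670}{45633} + 8958} = \sqrt{\frac{408781084}{45633}} = \frac{2 \sqrt{4663476801543}}{45633}$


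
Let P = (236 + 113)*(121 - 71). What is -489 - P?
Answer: -17939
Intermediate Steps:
P = 17450 (P = 349*50 = 17450)
-489 - P = -489 - 1*17450 = -489 - 17450 = -17939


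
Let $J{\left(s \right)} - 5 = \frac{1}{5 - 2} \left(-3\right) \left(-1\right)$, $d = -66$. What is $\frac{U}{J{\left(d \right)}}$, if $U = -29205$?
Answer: $- \frac{9735}{2} \approx -4867.5$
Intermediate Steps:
$J{\left(s \right)} = 6$ ($J{\left(s \right)} = 5 + \frac{1}{5 - 2} \left(-3\right) \left(-1\right) = 5 + \frac{1}{3} \left(-3\right) \left(-1\right) = 5 - -1 = 5 + 1 = 6$)
$\frac{U}{J{\left(d \right)}} = - \frac{29205}{6} = \left(-29205\right) \frac{1}{6} = - \frac{9735}{2}$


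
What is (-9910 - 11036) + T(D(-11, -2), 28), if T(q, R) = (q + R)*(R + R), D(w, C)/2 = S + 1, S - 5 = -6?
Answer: -19378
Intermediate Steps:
S = -1 (S = 5 - 6 = -1)
D(w, C) = 0 (D(w, C) = 2*(-1 + 1) = 2*0 = 0)
T(q, R) = 2*R*(R + q) (T(q, R) = (R + q)*(2*R) = 2*R*(R + q))
(-9910 - 11036) + T(D(-11, -2), 28) = (-9910 - 11036) + 2*28*(28 + 0) = -20946 + 2*28*28 = -20946 + 1568 = -19378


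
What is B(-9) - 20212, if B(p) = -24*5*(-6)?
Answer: -19492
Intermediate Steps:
B(p) = 720 (B(p) = -6*20*(-6) = -120*(-6) = 720)
B(-9) - 20212 = 720 - 20212 = -19492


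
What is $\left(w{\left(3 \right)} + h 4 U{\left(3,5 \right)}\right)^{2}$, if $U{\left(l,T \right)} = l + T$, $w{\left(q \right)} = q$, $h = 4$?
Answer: $17161$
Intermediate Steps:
$U{\left(l,T \right)} = T + l$
$\left(w{\left(3 \right)} + h 4 U{\left(3,5 \right)}\right)^{2} = \left(3 + 4 \cdot 4 \left(5 + 3\right)\right)^{2} = \left(3 + 16 \cdot 8\right)^{2} = \left(3 + 128\right)^{2} = 131^{2} = 17161$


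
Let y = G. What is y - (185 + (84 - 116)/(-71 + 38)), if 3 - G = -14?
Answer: -5576/33 ≈ -168.97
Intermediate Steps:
G = 17 (G = 3 - 1*(-14) = 3 + 14 = 17)
y = 17
y - (185 + (84 - 116)/(-71 + 38)) = 17 - (185 + (84 - 116)/(-71 + 38)) = 17 - (185 - 32/(-33)) = 17 - (185 - 32*(-1/33)) = 17 - (185 + 32/33) = 17 - 1*6137/33 = 17 - 6137/33 = -5576/33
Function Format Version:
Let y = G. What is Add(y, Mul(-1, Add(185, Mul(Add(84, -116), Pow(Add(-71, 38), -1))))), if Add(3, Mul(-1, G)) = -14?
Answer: Rational(-5576, 33) ≈ -168.97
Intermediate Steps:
G = 17 (G = Add(3, Mul(-1, -14)) = Add(3, 14) = 17)
y = 17
Add(y, Mul(-1, Add(185, Mul(Add(84, -116), Pow(Add(-71, 38), -1))))) = Add(17, Mul(-1, Add(185, Mul(Add(84, -116), Pow(Add(-71, 38), -1))))) = Add(17, Mul(-1, Add(185, Mul(-32, Pow(-33, -1))))) = Add(17, Mul(-1, Add(185, Mul(-32, Rational(-1, 33))))) = Add(17, Mul(-1, Add(185, Rational(32, 33)))) = Add(17, Mul(-1, Rational(6137, 33))) = Add(17, Rational(-6137, 33)) = Rational(-5576, 33)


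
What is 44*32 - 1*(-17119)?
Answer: 18527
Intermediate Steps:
44*32 - 1*(-17119) = 1408 + 17119 = 18527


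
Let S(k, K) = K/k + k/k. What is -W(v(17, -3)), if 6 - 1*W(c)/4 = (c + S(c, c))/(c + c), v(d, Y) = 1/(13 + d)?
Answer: 98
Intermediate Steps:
S(k, K) = 1 + K/k (S(k, K) = K/k + 1 = 1 + K/k)
W(c) = 24 - 2*(2 + c)/c (W(c) = 24 - 4*(c + (c + c)/c)/(c + c) = 24 - 4*(c + (2*c)/c)/(2*c) = 24 - 4*(c + 2)*1/(2*c) = 24 - 4*(2 + c)*1/(2*c) = 24 - 2*(2 + c)/c)
-W(v(17, -3)) = -(22 - 4/(1/(13 + 17))) = -(22 - 4/(1/30)) = -(22 - 4/1/30) = -(22 - 4*30) = -(22 - 120) = -1*(-98) = 98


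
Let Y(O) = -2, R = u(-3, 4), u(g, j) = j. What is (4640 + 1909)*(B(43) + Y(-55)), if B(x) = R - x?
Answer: -268509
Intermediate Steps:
R = 4
B(x) = 4 - x
(4640 + 1909)*(B(43) + Y(-55)) = (4640 + 1909)*((4 - 1*43) - 2) = 6549*((4 - 43) - 2) = 6549*(-39 - 2) = 6549*(-41) = -268509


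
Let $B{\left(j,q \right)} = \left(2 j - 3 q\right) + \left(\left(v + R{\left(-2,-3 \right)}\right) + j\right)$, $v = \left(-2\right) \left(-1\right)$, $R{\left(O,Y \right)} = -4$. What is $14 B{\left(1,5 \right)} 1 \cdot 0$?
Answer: $0$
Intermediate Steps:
$v = 2$
$B{\left(j,q \right)} = -2 - 3 q + 3 j$ ($B{\left(j,q \right)} = \left(2 j - 3 q\right) + \left(\left(2 - 4\right) + j\right) = \left(- 3 q + 2 j\right) + \left(-2 + j\right) = -2 - 3 q + 3 j$)
$14 B{\left(1,5 \right)} 1 \cdot 0 = 14 \left(-2 - 15 + 3 \cdot 1\right) 1 \cdot 0 = 14 \left(-2 - 15 + 3\right) 1 \cdot 0 = 14 \left(-14\right) 1 \cdot 0 = 14 \left(\left(-14\right) 0\right) = 14 \cdot 0 = 0$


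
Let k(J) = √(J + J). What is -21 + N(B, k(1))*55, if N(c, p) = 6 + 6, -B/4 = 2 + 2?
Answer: 639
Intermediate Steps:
B = -16 (B = -4*(2 + 2) = -4*4 = -16)
k(J) = √2*√J (k(J) = √(2*J) = √2*√J)
N(c, p) = 12
-21 + N(B, k(1))*55 = -21 + 12*55 = -21 + 660 = 639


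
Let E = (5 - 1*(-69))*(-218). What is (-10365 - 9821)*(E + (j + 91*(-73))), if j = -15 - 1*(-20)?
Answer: 459635220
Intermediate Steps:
j = 5 (j = -15 + 20 = 5)
E = -16132 (E = (5 + 69)*(-218) = 74*(-218) = -16132)
(-10365 - 9821)*(E + (j + 91*(-73))) = (-10365 - 9821)*(-16132 + (5 + 91*(-73))) = -20186*(-16132 + (5 - 6643)) = -20186*(-16132 - 6638) = -20186*(-22770) = 459635220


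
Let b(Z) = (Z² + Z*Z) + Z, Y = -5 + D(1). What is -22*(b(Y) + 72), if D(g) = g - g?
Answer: -2574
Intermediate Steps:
D(g) = 0
Y = -5 (Y = -5 + 0 = -5)
b(Z) = Z + 2*Z² (b(Z) = (Z² + Z²) + Z = 2*Z² + Z = Z + 2*Z²)
-22*(b(Y) + 72) = -22*(-5*(1 + 2*(-5)) + 72) = -22*(-5*(1 - 10) + 72) = -22*(-5*(-9) + 72) = -22*(45 + 72) = -22*117 = -2574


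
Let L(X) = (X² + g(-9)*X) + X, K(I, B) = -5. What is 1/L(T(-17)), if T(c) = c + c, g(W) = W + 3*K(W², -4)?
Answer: 1/1938 ≈ 0.00051600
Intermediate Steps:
g(W) = -15 + W (g(W) = W + 3*(-5) = W - 15 = -15 + W)
T(c) = 2*c
L(X) = X² - 23*X (L(X) = (X² + (-15 - 9)*X) + X = (X² - 24*X) + X = X² - 23*X)
1/L(T(-17)) = 1/((2*(-17))*(-23 + 2*(-17))) = 1/(-34*(-23 - 34)) = 1/(-34*(-57)) = 1/1938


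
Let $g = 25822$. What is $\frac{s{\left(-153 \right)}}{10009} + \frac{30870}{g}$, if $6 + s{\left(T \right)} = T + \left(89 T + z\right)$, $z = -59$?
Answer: $- \frac{24134770}{129226199} \approx -0.18676$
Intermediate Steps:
$s{\left(T \right)} = -65 + 90 T$ ($s{\left(T \right)} = -6 + \left(T + \left(89 T - 59\right)\right) = -6 + \left(T + \left(-59 + 89 T\right)\right) = -6 + \left(-59 + 90 T\right) = -65 + 90 T$)
$\frac{s{\left(-153 \right)}}{10009} + \frac{30870}{g} = \frac{-65 + 90 \left(-153\right)}{10009} + \frac{30870}{25822} = \left(-65 - 13770\right) \frac{1}{10009} + 30870 \cdot \frac{1}{25822} = \left(-13835\right) \frac{1}{10009} + \frac{15435}{12911} = - \frac{13835}{10009} + \frac{15435}{12911} = - \frac{24134770}{129226199}$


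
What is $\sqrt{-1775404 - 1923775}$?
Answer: $i \sqrt{3699179} \approx 1923.3 i$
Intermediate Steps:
$\sqrt{-1775404 - 1923775} = \sqrt{-3699179} = i \sqrt{3699179}$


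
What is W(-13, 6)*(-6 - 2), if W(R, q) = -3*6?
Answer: 144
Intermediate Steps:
W(R, q) = -18
W(-13, 6)*(-6 - 2) = -18*(-6 - 2) = -18*(-8) = 144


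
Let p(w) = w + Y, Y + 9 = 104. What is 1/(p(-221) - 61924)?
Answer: -1/62050 ≈ -1.6116e-5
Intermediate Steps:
Y = 95 (Y = -9 + 104 = 95)
p(w) = 95 + w (p(w) = w + 95 = 95 + w)
1/(p(-221) - 61924) = 1/((95 - 221) - 61924) = 1/(-126 - 61924) = 1/(-62050) = -1/62050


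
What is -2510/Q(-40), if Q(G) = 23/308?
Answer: -773080/23 ≈ -33612.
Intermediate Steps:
Q(G) = 23/308 (Q(G) = 23*(1/308) = 23/308)
-2510/Q(-40) = -2510/23/308 = -2510*308/23 = -773080/23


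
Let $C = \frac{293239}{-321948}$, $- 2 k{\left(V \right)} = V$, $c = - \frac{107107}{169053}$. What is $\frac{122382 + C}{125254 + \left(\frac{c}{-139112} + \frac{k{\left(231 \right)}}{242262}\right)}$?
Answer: $\frac{1039247693295040540489394}{1063644154216175663149887} \approx 0.97706$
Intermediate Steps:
$c = - \frac{107107}{169053}$ ($c = \left(-107107\right) \frac{1}{169053} = - \frac{107107}{169053} \approx -0.63357$)
$k{\left(V \right)} = - \frac{V}{2}$
$C = - \frac{293239}{321948}$ ($C = 293239 \left(- \frac{1}{321948}\right) = - \frac{293239}{321948} \approx -0.91083$)
$\frac{122382 + C}{125254 + \left(\frac{c}{-139112} + \frac{k{\left(231 \right)}}{242262}\right)} = \frac{122382 - \frac{293239}{321948}}{125254 + \left(- \frac{107107}{169053 \left(-139112\right)} + \frac{\left(- \frac{1}{2}\right) 231}{242262}\right)} = \frac{39400346897}{321948 \left(125254 - \frac{149461127893}{316519353297624}\right)} = \frac{39400346897}{321948 \cdot \frac{39645314928479468603}{316519353297624}} = \frac{39400346897}{321948} \cdot \frac{316519353297624}{39645314928479468603} = \frac{1039247693295040540489394}{1063644154216175663149887}$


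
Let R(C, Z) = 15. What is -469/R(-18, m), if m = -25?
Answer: -469/15 ≈ -31.267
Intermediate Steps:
-469/R(-18, m) = -469/15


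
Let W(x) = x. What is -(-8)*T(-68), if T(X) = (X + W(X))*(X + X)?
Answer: 147968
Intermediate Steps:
T(X) = 4*X² (T(X) = (X + X)*(X + X) = (2*X)*(2*X) = 4*X²)
-(-8)*T(-68) = -(-8)*4*(-68)² = -(-8)*4*4624 = -(-8)*18496 = -1*(-147968) = 147968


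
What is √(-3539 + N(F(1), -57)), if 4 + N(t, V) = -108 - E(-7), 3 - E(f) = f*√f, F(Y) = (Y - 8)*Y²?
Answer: √(-3654 - 7*I*√7) ≈ 0.1532 - 60.448*I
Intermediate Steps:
F(Y) = Y²*(-8 + Y) (F(Y) = (-8 + Y)*Y² = Y²*(-8 + Y))
E(f) = 3 - f^(3/2) (E(f) = 3 - f*√f = 3 - f^(3/2))
N(t, V) = -115 - 7*I*√7 (N(t, V) = -4 + (-108 - (3 - (-7)^(3/2))) = -4 + (-108 - (3 - (-7)*I*√7)) = -4 + (-108 - (3 + 7*I*√7)) = -4 + (-108 + (-3 - 7*I*√7)) = -4 + (-111 - 7*I*√7) = -115 - 7*I*√7)
√(-3539 + N(F(1), -57)) = √(-3539 + (-115 - 7*I*√7)) = √(-3654 - 7*I*√7)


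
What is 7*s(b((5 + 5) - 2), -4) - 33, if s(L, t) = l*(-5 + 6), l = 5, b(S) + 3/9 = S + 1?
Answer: 2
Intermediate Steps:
b(S) = ⅔ + S (b(S) = -⅓ + (S + 1) = -⅓ + (1 + S) = ⅔ + S)
s(L, t) = 5 (s(L, t) = 5*(-5 + 6) = 5*1 = 5)
7*s(b((5 + 5) - 2), -4) - 33 = 7*5 - 33 = 35 - 33 = 2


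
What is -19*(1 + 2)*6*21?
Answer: -7182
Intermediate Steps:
-19*(1 + 2)*6*21 = -57*6*21 = -19*18*21 = -342*21 = -7182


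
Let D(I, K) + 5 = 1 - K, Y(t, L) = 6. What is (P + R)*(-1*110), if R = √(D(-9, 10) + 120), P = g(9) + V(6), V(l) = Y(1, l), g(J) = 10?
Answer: -1760 - 110*√106 ≈ -2892.5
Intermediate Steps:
D(I, K) = -4 - K (D(I, K) = -5 + (1 - K) = -4 - K)
V(l) = 6
P = 16 (P = 10 + 6 = 16)
R = √106 (R = √((-4 - 1*10) + 120) = √((-4 - 10) + 120) = √(-14 + 120) = √106 ≈ 10.296)
(P + R)*(-1*110) = (16 + √106)*(-1*110) = (16 + √106)*(-110) = -1760 - 110*√106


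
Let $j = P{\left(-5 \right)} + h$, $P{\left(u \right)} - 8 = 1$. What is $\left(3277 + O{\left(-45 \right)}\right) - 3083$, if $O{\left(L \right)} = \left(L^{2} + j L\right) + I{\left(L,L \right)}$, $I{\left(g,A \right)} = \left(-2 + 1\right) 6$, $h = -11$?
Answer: $2303$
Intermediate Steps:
$P{\left(u \right)} = 9$ ($P{\left(u \right)} = 8 + 1 = 9$)
$I{\left(g,A \right)} = -6$ ($I{\left(g,A \right)} = \left(-1\right) 6 = -6$)
$j = -2$ ($j = 9 - 11 = -2$)
$O{\left(L \right)} = -6 + L^{2} - 2 L$ ($O{\left(L \right)} = \left(L^{2} - 2 L\right) - 6 = -6 + L^{2} - 2 L$)
$\left(3277 + O{\left(-45 \right)}\right) - 3083 = \left(3277 - \left(-84 - 2025\right)\right) - 3083 = \left(3277 + \left(-6 + 2025 + 90\right)\right) - 3083 = \left(3277 + 2109\right) - 3083 = 5386 - 3083 = 2303$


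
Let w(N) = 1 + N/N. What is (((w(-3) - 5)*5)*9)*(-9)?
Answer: 1215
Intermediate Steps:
w(N) = 2 (w(N) = 1 + 1 = 2)
(((w(-3) - 5)*5)*9)*(-9) = (((2 - 5)*5)*9)*(-9) = (-3*5*9)*(-9) = -15*9*(-9) = -135*(-9) = 1215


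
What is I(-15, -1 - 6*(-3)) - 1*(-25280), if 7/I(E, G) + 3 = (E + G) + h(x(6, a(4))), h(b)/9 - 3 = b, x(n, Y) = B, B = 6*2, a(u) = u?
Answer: 3387527/134 ≈ 25280.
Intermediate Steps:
B = 12
x(n, Y) = 12
h(b) = 27 + 9*b
I(E, G) = 7/(132 + E + G) (I(E, G) = 7/(-3 + ((E + G) + (27 + 9*12))) = 7/(-3 + ((E + G) + (27 + 108))) = 7/(-3 + ((E + G) + 135)) = 7/(-3 + (135 + E + G)) = 7/(132 + E + G))
I(-15, -1 - 6*(-3)) - 1*(-25280) = 7/(132 - 15 + (-1 - 6*(-3))) - 1*(-25280) = 7/(132 - 15 + (-1 + 18)) + 25280 = 7/(132 - 15 + 17) + 25280 = 7/134 + 25280 = 3387527/134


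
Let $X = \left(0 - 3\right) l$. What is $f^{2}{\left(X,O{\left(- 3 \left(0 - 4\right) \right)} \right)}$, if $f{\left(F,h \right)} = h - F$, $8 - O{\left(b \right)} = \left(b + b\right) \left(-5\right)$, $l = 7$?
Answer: $22201$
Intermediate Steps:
$X = -21$ ($X = \left(0 - 3\right) 7 = \left(-3\right) 7 = -21$)
$O{\left(b \right)} = 8 + 10 b$ ($O{\left(b \right)} = 8 - \left(b + b\right) \left(-5\right) = 8 - 2 b \left(-5\right) = 8 - - 10 b = 8 + 10 b$)
$f^{2}{\left(X,O{\left(- 3 \left(0 - 4\right) \right)} \right)} = \left(\left(8 + 10 \left(- 3 \left(0 - 4\right)\right)\right) - -21\right)^{2} = \left(\left(8 + 10 \left(\left(-3\right) \left(-4\right)\right)\right) + 21\right)^{2} = \left(\left(8 + 10 \cdot 12\right) + 21\right)^{2} = \left(\left(8 + 120\right) + 21\right)^{2} = \left(128 + 21\right)^{2} = 149^{2} = 22201$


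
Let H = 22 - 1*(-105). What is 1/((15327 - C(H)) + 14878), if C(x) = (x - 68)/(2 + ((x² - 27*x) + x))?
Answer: 12829/387499886 ≈ 3.3107e-5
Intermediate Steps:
H = 127 (H = 22 + 105 = 127)
C(x) = (-68 + x)/(2 + x² - 26*x) (C(x) = (-68 + x)/(2 + (x² - 26*x)) = (-68 + x)/(2 + x² - 26*x))
1/((15327 - C(H)) + 14878) = 1/((15327 - (-68 + 127)/(2 + 127² - 26*127)) + 14878) = 1/((15327 - 59/(2 + 16129 - 3302)) + 14878) = 1/((15327 - 59/12829) + 14878) = 1/(196630024/12829 + 14878) = 1/(387499886/12829) = 12829/387499886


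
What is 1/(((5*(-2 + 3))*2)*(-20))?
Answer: -1/200 ≈ -0.0050000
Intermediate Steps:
1/(((5*(-2 + 3))*2)*(-20)) = 1/(((5*1)*2)*(-20)) = 1/((5*2)*(-20)) = 1/(10*(-20)) = 1/(-200) = -1/200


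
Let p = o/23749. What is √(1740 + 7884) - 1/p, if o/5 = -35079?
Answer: 2159/15945 + 2*√2406 ≈ 98.237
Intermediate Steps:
o = -175395 (o = 5*(-35079) = -175395)
p = -15945/2159 (p = -175395/23749 = -175395*1/23749 = -15945/2159 ≈ -7.3854)
√(1740 + 7884) - 1/p = √(1740 + 7884) - 1/(-15945/2159) = √9624 - 1*(-2159/15945) = 2*√2406 + 2159/15945 = 2159/15945 + 2*√2406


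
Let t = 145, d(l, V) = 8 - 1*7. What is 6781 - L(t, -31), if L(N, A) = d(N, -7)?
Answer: 6780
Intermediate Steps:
d(l, V) = 1 (d(l, V) = 8 - 7 = 1)
L(N, A) = 1
6781 - L(t, -31) = 6781 - 1*1 = 6781 - 1 = 6780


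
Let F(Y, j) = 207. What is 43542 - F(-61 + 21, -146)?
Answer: 43335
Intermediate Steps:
43542 - F(-61 + 21, -146) = 43542 - 1*207 = 43542 - 207 = 43335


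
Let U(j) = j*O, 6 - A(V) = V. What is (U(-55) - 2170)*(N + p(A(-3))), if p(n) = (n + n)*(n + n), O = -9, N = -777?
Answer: 758775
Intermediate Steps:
A(V) = 6 - V
p(n) = 4*n² (p(n) = (2*n)*(2*n) = 4*n²)
U(j) = -9*j (U(j) = j*(-9) = -9*j)
(U(-55) - 2170)*(N + p(A(-3))) = (-9*(-55) - 2170)*(-777 + 4*(6 - 1*(-3))²) = (495 - 2170)*(-777 + 4*(6 + 3)²) = -1675*(-777 + 4*9²) = -1675*(-777 + 4*81) = -1675*(-777 + 324) = -1675*(-453) = 758775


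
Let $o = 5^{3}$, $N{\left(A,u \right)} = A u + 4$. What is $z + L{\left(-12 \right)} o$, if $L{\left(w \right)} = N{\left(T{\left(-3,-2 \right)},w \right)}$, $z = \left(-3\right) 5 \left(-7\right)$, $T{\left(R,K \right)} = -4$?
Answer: $6605$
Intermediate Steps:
$z = 105$ ($z = \left(-15\right) \left(-7\right) = 105$)
$N{\left(A,u \right)} = 4 + A u$
$L{\left(w \right)} = 4 - 4 w$
$o = 125$
$z + L{\left(-12 \right)} o = 105 + \left(4 - -48\right) 125 = 105 + \left(4 + 48\right) 125 = 105 + 52 \cdot 125 = 105 + 6500 = 6605$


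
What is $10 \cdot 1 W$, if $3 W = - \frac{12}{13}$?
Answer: $- \frac{40}{13} \approx -3.0769$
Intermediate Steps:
$W = - \frac{4}{13}$ ($W = \frac{\left(-12\right) \frac{1}{13}}{3} = \frac{1}{3} \left(- \frac{12}{13}\right) = - \frac{4}{13} \approx -0.30769$)
$10 \cdot 1 W = 10 \cdot 1 \left(- \frac{4}{13}\right) = 10 \left(- \frac{4}{13}\right) = - \frac{40}{13}$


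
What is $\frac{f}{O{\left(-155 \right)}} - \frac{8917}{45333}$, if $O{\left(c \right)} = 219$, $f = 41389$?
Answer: $\frac{8558606}{45333} \approx 188.79$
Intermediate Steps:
$\frac{f}{O{\left(-155 \right)}} - \frac{8917}{45333} = \frac{41389}{219} - \frac{8917}{45333} = \frac{8558606}{45333}$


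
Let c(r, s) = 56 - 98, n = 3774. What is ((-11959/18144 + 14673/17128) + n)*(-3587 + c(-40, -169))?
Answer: -532060846725389/38846304 ≈ -1.3697e+7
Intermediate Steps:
c(r, s) = -42
((-11959/18144 + 14673/17128) + n)*(-3587 + c(-40, -169)) = ((-11959/18144 + 14673/17128) + 3774)*(-3587 - 42) = ((-11959*1/18144 + 14673*(1/17128)) + 3774)*(-3629) = ((-11959/18144 + 14673/17128) + 3774)*(-3629) = (7674145/38846304 + 3774)*(-3629) = (146613625441/38846304)*(-3629) = -532060846725389/38846304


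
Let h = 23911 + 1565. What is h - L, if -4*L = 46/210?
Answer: 10699943/420 ≈ 25476.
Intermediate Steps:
L = -23/420 (L = -46/(4*210) = -46/840 = -¼*23/105 = -23/420 ≈ -0.054762)
h = 25476
h - L = 25476 - 1*(-23/420) = 25476 + 23/420 = 10699943/420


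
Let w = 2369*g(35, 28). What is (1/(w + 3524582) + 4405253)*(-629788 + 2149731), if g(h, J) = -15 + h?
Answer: 1258784499122010839/187998 ≈ 6.6957e+12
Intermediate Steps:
w = 47380 (w = 2369*(-15 + 35) = 2369*20 = 47380)
(1/(w + 3524582) + 4405253)*(-629788 + 2149731) = (1/(47380 + 3524582) + 4405253)*(-629788 + 2149731) = (1/3571962 + 4405253)*1519943 = (15735396316387/3571962)*1519943 = 1258784499122010839/187998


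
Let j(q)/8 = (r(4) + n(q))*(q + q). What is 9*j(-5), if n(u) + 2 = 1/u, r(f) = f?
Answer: -1296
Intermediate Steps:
n(u) = -2 + 1/u
j(q) = 16*q*(2 + 1/q) (j(q) = 8*((4 + (-2 + 1/q))*(q + q)) = 8*((2 + 1/q)*(2*q)) = 8*(2*q*(2 + 1/q)) = 16*q*(2 + 1/q))
9*j(-5) = 9*(16 + 32*(-5)) = 9*(16 - 160) = 9*(-144) = -1296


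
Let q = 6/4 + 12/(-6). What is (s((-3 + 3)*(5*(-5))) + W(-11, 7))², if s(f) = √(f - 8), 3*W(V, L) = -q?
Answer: -287/36 + 2*I*√2/3 ≈ -7.9722 + 0.94281*I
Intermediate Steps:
q = -½ (q = 6*(¼) + 12*(-⅙) = 3/2 - 2 = -½ ≈ -0.50000)
W(V, L) = ⅙ (W(V, L) = (-1*(-½))/3 = (⅓)*(½) = ⅙)
s(f) = √(-8 + f)
(s((-3 + 3)*(5*(-5))) + W(-11, 7))² = (√(-8 + (-3 + 3)*(5*(-5))) + ⅙)² = (√(-8 + 0*(-25)) + ⅙)² = (√(-8 + 0) + ⅙)² = (√(-8) + ⅙)² = (2*I*√2 + ⅙)² = (⅙ + 2*I*√2)²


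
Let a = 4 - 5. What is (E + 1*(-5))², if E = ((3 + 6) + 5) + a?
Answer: 64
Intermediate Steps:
a = -1
E = 13 (E = ((3 + 6) + 5) - 1 = (9 + 5) - 1 = 14 - 1 = 13)
(E + 1*(-5))² = (13 + 1*(-5))² = (13 - 5)² = 8² = 64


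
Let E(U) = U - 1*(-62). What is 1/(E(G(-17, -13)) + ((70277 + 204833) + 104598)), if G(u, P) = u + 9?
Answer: 1/379762 ≈ 2.6332e-6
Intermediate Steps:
G(u, P) = 9 + u
E(U) = 62 + U (E(U) = U + 62 = 62 + U)
1/(E(G(-17, -13)) + ((70277 + 204833) + 104598)) = 1/((62 + (9 - 17)) + ((70277 + 204833) + 104598)) = 1/((62 - 8) + (275110 + 104598)) = 1/(54 + 379708) = 1/379762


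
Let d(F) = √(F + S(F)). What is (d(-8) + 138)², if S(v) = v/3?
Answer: 57100/3 + 368*I*√6 ≈ 19033.0 + 901.41*I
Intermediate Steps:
S(v) = v/3 (S(v) = v*(⅓) = v/3)
d(F) = 2*√3*√F/3 (d(F) = √(F + F/3) = √(4*F/3) = 2*√3*√F/3)
(d(-8) + 138)² = (2*√3*√(-8)/3 + 138)² = (2*√3*(2*I*√2)/3 + 138)² = (4*I*√6/3 + 138)² = (138 + 4*I*√6/3)²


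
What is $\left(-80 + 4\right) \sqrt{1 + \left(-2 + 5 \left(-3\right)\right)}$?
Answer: $- 304 i \approx - 304.0 i$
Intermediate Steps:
$\left(-80 + 4\right) \sqrt{1 + \left(-2 + 5 \left(-3\right)\right)} = - 76 \sqrt{1 - 17} = - 76 \sqrt{-16} = - 76 \cdot 4 i = - 304 i$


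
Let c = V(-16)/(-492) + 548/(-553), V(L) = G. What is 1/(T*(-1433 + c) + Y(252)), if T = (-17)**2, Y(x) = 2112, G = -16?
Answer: -68019/28044368963 ≈ -2.4254e-6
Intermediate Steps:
V(L) = -16
c = -65192/68019 (c = -16/(-492) + 548/(-553) = -16*(-1/492) + 548*(-1/553) = 4/123 - 548/553 = -65192/68019 ≈ -0.95844)
T = 289
1/(T*(-1433 + c) + Y(252)) = 1/(289*(-1433 - 65192/68019) + 2112) = 1/(289*(-97536419/68019) + 2112) = 1/(-28188025091/68019 + 2112) = 1/(-28044368963/68019) = -68019/28044368963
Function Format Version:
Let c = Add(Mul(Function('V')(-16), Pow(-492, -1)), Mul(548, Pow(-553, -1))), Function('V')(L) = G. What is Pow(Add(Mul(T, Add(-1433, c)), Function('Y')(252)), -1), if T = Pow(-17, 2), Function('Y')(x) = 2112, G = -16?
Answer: Rational(-68019, 28044368963) ≈ -2.4254e-6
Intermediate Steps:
Function('V')(L) = -16
c = Rational(-65192, 68019) (c = Add(Mul(-16, Pow(-492, -1)), Mul(548, Pow(-553, -1))) = Add(Mul(-16, Rational(-1, 492)), Mul(548, Rational(-1, 553))) = Add(Rational(4, 123), Rational(-548, 553)) = Rational(-65192, 68019) ≈ -0.95844)
T = 289
Pow(Add(Mul(T, Add(-1433, c)), Function('Y')(252)), -1) = Pow(Add(Mul(289, Add(-1433, Rational(-65192, 68019))), 2112), -1) = Pow(Add(Mul(289, Rational(-97536419, 68019)), 2112), -1) = Pow(Add(Rational(-28188025091, 68019), 2112), -1) = Pow(Rational(-28044368963, 68019), -1) = Rational(-68019, 28044368963)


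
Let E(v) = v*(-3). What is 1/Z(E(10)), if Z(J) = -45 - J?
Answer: -1/15 ≈ -0.066667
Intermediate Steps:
E(v) = -3*v
1/Z(E(10)) = 1/(-45 - (-3)*10) = 1/(-45 - 1*(-30)) = 1/(-45 + 30) = 1/(-15) = -1/15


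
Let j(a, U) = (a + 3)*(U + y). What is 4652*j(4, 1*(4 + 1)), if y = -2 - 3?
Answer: 0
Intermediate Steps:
y = -5
j(a, U) = (-5 + U)*(3 + a) (j(a, U) = (a + 3)*(U - 5) = (3 + a)*(-5 + U) = (-5 + U)*(3 + a))
4652*j(4, 1*(4 + 1)) = 4652*(-15 - 5*4 + 3*(1*(4 + 1)) + (1*(4 + 1))*4) = 4652*(-15 - 20 + 3*(1*5) + (1*5)*4) = 4652*(-15 - 20 + 3*5 + 5*4) = 4652*(-15 - 20 + 15 + 20) = 4652*0 = 0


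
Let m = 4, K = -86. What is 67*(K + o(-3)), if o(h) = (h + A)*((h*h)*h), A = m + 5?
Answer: -16616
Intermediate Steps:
A = 9 (A = 4 + 5 = 9)
o(h) = h**3*(9 + h) (o(h) = (h + 9)*((h*h)*h) = (9 + h)*(h**2*h) = (9 + h)*h**3 = h**3*(9 + h))
67*(K + o(-3)) = 67*(-86 + (-3)**3*(9 - 3)) = 67*(-86 - 27*6) = 67*(-86 - 162) = 67*(-248) = -16616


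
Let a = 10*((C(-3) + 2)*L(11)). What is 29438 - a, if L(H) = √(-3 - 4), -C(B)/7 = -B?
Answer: 29438 + 190*I*√7 ≈ 29438.0 + 502.69*I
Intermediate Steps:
C(B) = 7*B (C(B) = -(-7)*B = 7*B)
L(H) = I*√7 (L(H) = √(-7) = I*√7)
a = -190*I*√7 (a = 10*((7*(-3) + 2)*(I*√7)) = 10*((-21 + 2)*(I*√7)) = 10*(-19*I*√7) = -190*I*√7 ≈ -502.69*I)
29438 - a = 29438 - (-190)*I*√7 = 29438 + 190*I*√7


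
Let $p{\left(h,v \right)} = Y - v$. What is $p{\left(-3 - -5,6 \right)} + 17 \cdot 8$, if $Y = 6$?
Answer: $136$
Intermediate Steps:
$p{\left(h,v \right)} = 6 - v$
$p{\left(-3 - -5,6 \right)} + 17 \cdot 8 = \left(6 - 6\right) + 17 \cdot 8 = \left(6 - 6\right) + 136 = 0 + 136 = 136$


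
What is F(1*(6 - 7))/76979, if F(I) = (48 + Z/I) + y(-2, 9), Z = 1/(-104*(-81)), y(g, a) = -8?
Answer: 48137/92638728 ≈ 0.00051962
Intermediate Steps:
Z = 1/8424 (Z = -1/104*(-1/81) = 1/8424 ≈ 0.00011871)
F(I) = 40 + 1/(8424*I) (F(I) = (48 + 1/(8424*I)) - 8 = 40 + 1/(8424*I))
F(1*(6 - 7))/76979 = (40 + 1/(8424*((1*(6 - 7)))))/76979 = (40 + 1/(8424*((1*(-1)))))*(1/76979) = (40 + (1/8424)/(-1))*(1/76979) = (40 + (1/8424)*(-1))*(1/76979) = (40 - 1/8424)*(1/76979) = (336959/8424)*(1/76979) = 48137/92638728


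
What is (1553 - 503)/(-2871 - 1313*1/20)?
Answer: -21000/58733 ≈ -0.35755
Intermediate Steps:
(1553 - 503)/(-2871 - 1313*1/20) = 1050/(-2871 - 1313*1/20) = 1050/(-2871 - 1313/20) = 1050/(-58733/20) = 1050*(-20/58733) = -21000/58733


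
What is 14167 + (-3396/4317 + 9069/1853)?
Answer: 37786790684/2666467 ≈ 14171.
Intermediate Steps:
14167 + (-3396/4317 + 9069/1853) = 14167 + (-3396*1/4317 + 9069*(1/1853)) = 14167 + (-1132/1439 + 9069/1853) = 14167 + 10952695/2666467 = 37786790684/2666467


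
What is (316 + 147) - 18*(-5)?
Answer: 553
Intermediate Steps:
(316 + 147) - 18*(-5) = 463 + 90 = 553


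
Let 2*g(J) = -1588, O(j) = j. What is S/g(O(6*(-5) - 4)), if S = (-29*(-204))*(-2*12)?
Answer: 70992/397 ≈ 178.82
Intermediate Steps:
S = -141984 (S = 5916*(-24) = -141984)
g(J) = -794 (g(J) = (½)*(-1588) = -794)
S/g(O(6*(-5) - 4)) = -141984/(-794) = -141984*(-1/794) = 70992/397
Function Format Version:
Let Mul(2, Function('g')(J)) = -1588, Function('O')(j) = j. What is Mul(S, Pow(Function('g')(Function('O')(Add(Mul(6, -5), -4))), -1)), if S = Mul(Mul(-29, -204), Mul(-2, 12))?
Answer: Rational(70992, 397) ≈ 178.82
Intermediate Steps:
S = -141984 (S = Mul(5916, -24) = -141984)
Function('g')(J) = -794 (Function('g')(J) = Mul(Rational(1, 2), -1588) = -794)
Mul(S, Pow(Function('g')(Function('O')(Add(Mul(6, -5), -4))), -1)) = Mul(-141984, Pow(-794, -1)) = Mul(-141984, Rational(-1, 794)) = Rational(70992, 397)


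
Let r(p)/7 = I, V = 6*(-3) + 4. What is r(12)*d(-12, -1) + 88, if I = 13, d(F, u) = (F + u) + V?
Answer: -2369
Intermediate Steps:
V = -14 (V = -18 + 4 = -14)
d(F, u) = -14 + F + u (d(F, u) = (F + u) - 14 = -14 + F + u)
r(p) = 91 (r(p) = 7*13 = 91)
r(12)*d(-12, -1) + 88 = 91*(-14 - 12 - 1) + 88 = 91*(-27) + 88 = -2457 + 88 = -2369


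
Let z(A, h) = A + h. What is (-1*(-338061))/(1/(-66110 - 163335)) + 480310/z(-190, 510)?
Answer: -2482124948609/32 ≈ -7.7566e+10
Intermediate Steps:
(-1*(-338061))/(1/(-66110 - 163335)) + 480310/z(-190, 510) = (-1*(-338061))/(1/(-66110 - 163335)) + 480310/(-190 + 510) = 338061/(1/(-229445)) + 480310/320 = 338061/(-1/229445) + 480310*(1/320) = 338061*(-229445) + 48031/32 = -77566406145 + 48031/32 = -2482124948609/32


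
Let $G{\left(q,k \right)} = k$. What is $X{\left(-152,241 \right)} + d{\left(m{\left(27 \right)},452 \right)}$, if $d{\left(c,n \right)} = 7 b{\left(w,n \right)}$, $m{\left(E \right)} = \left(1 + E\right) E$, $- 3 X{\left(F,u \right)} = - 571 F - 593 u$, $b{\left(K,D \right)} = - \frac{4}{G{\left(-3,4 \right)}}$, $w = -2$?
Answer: $18700$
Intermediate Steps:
$b{\left(K,D \right)} = -1$ ($b{\left(K,D \right)} = - \frac{4}{4} = \left(-4\right) \frac{1}{4} = -1$)
$X{\left(F,u \right)} = \frac{571 F}{3} + \frac{593 u}{3}$ ($X{\left(F,u \right)} = - \frac{- 571 F - 593 u}{3} = - \frac{- 593 u - 571 F}{3} = \frac{571 F}{3} + \frac{593 u}{3}$)
$m{\left(E \right)} = E \left(1 + E\right)$
$d{\left(c,n \right)} = -7$ ($d{\left(c,n \right)} = 7 \left(-1\right) = -7$)
$X{\left(-152,241 \right)} + d{\left(m{\left(27 \right)},452 \right)} = \left(\frac{571}{3} \left(-152\right) + \frac{593}{3} \cdot 241\right) - 7 = \left(- \frac{86792}{3} + \frac{142913}{3}\right) - 7 = 18707 - 7 = 18700$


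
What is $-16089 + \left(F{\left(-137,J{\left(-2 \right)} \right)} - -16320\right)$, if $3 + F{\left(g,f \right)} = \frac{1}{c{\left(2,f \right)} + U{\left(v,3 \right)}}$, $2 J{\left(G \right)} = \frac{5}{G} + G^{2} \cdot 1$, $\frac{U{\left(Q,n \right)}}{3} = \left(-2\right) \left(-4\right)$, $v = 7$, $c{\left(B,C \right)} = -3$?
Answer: $\frac{4789}{21} \approx 228.05$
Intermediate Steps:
$U{\left(Q,n \right)} = 24$ ($U{\left(Q,n \right)} = 3 \left(\left(-2\right) \left(-4\right)\right) = 3 \cdot 8 = 24$)
$J{\left(G \right)} = \frac{G^{2}}{2} + \frac{5}{2 G}$ ($J{\left(G \right)} = \frac{\frac{5}{G} + G^{2} \cdot 1}{2} = \frac{\frac{5}{G} + G^{2}}{2} = \frac{G^{2} + \frac{5}{G}}{2} = \frac{G^{2}}{2} + \frac{5}{2 G}$)
$F{\left(g,f \right)} = - \frac{62}{21}$ ($F{\left(g,f \right)} = -3 + \frac{1}{-3 + 24} = -3 + \frac{1}{21} = - \frac{62}{21}$)
$-16089 + \left(F{\left(-137,J{\left(-2 \right)} \right)} - -16320\right) = -16089 - - \frac{342658}{21} = -16089 + \left(- \frac{62}{21} + 16320\right) = -16089 + \frac{342658}{21} = \frac{4789}{21}$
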